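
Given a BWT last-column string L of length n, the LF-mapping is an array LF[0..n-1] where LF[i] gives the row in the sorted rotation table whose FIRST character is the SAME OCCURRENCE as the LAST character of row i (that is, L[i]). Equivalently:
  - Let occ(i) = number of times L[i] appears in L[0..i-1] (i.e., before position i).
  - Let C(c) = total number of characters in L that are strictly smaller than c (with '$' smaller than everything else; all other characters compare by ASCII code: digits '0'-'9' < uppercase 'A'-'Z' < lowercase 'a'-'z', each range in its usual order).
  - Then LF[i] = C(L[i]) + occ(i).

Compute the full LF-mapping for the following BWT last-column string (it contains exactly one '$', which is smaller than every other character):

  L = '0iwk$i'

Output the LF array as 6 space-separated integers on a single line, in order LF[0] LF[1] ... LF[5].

Char counts: '$':1, '0':1, 'i':2, 'k':1, 'w':1
C (first-col start): C('$')=0, C('0')=1, C('i')=2, C('k')=4, C('w')=5
L[0]='0': occ=0, LF[0]=C('0')+0=1+0=1
L[1]='i': occ=0, LF[1]=C('i')+0=2+0=2
L[2]='w': occ=0, LF[2]=C('w')+0=5+0=5
L[3]='k': occ=0, LF[3]=C('k')+0=4+0=4
L[4]='$': occ=0, LF[4]=C('$')+0=0+0=0
L[5]='i': occ=1, LF[5]=C('i')+1=2+1=3

Answer: 1 2 5 4 0 3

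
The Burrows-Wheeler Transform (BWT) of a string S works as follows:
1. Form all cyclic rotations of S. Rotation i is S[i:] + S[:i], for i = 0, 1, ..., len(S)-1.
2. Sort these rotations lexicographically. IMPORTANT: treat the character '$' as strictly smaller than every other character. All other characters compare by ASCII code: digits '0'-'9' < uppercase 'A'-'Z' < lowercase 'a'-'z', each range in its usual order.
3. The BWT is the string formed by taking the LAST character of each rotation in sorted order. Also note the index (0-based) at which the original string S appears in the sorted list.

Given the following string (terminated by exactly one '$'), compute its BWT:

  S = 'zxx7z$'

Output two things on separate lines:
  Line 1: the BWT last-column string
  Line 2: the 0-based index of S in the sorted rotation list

All 6 rotations (rotation i = S[i:]+S[:i]):
  rot[0] = zxx7z$
  rot[1] = xx7z$z
  rot[2] = x7z$zx
  rot[3] = 7z$zxx
  rot[4] = z$zxx7
  rot[5] = $zxx7z
Sorted (with $ < everything):
  sorted[0] = $zxx7z  (last char: 'z')
  sorted[1] = 7z$zxx  (last char: 'x')
  sorted[2] = x7z$zx  (last char: 'x')
  sorted[3] = xx7z$z  (last char: 'z')
  sorted[4] = z$zxx7  (last char: '7')
  sorted[5] = zxx7z$  (last char: '$')
Last column: zxxz7$
Original string S is at sorted index 5

Answer: zxxz7$
5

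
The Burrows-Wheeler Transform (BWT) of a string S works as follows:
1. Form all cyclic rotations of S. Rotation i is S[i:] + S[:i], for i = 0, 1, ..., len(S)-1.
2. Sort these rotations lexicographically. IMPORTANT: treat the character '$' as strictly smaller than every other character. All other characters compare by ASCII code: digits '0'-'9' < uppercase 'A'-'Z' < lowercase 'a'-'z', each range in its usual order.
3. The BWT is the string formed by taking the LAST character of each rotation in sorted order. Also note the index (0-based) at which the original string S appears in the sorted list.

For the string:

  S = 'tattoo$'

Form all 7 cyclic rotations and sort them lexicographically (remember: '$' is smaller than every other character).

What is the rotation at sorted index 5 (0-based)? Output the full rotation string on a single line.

Answer: too$tat

Derivation:
All 7 rotations (rotation i = S[i:]+S[:i]):
  rot[0] = tattoo$
  rot[1] = attoo$t
  rot[2] = ttoo$ta
  rot[3] = too$tat
  rot[4] = oo$tatt
  rot[5] = o$tatto
  rot[6] = $tattoo
Sorted (with $ < everything):
  sorted[0] = $tattoo
  sorted[1] = attoo$t
  sorted[2] = o$tatto
  sorted[3] = oo$tatt
  sorted[4] = tattoo$
  sorted[5] = too$tat
  sorted[6] = ttoo$ta
sorted[5] = too$tat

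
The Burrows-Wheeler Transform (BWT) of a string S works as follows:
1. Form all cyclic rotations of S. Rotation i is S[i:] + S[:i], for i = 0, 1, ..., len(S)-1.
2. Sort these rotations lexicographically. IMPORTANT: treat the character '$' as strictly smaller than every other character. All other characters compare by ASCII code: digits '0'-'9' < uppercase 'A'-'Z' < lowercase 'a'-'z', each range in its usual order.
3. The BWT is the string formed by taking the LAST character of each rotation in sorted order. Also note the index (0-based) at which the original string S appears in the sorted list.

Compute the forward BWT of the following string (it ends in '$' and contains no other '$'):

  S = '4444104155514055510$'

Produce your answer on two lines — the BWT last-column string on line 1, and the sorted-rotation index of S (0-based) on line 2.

All 20 rotations (rotation i = S[i:]+S[:i]):
  rot[0] = 4444104155514055510$
  rot[1] = 444104155514055510$4
  rot[2] = 44104155514055510$44
  rot[3] = 4104155514055510$444
  rot[4] = 104155514055510$4444
  rot[5] = 04155514055510$44441
  rot[6] = 4155514055510$444410
  rot[7] = 155514055510$4444104
  rot[8] = 55514055510$44441041
  rot[9] = 5514055510$444410415
  rot[10] = 514055510$4444104155
  rot[11] = 14055510$44441041555
  rot[12] = 4055510$444410415551
  rot[13] = 055510$4444104155514
  rot[14] = 55510$44441041555140
  rot[15] = 5510$444410415551405
  rot[16] = 510$4444104155514055
  rot[17] = 10$44441041555140555
  rot[18] = 0$444410415551405551
  rot[19] = $4444104155514055510
Sorted (with $ < everything):
  sorted[0] = $4444104155514055510  (last char: '0')
  sorted[1] = 0$444410415551405551  (last char: '1')
  sorted[2] = 04155514055510$44441  (last char: '1')
  sorted[3] = 055510$4444104155514  (last char: '4')
  sorted[4] = 10$44441041555140555  (last char: '5')
  sorted[5] = 104155514055510$4444  (last char: '4')
  sorted[6] = 14055510$44441041555  (last char: '5')
  sorted[7] = 155514055510$4444104  (last char: '4')
  sorted[8] = 4055510$444410415551  (last char: '1')
  sorted[9] = 4104155514055510$444  (last char: '4')
  sorted[10] = 4155514055510$444410  (last char: '0')
  sorted[11] = 44104155514055510$44  (last char: '4')
  sorted[12] = 444104155514055510$4  (last char: '4')
  sorted[13] = 4444104155514055510$  (last char: '$')
  sorted[14] = 510$4444104155514055  (last char: '5')
  sorted[15] = 514055510$4444104155  (last char: '5')
  sorted[16] = 5510$444410415551405  (last char: '5')
  sorted[17] = 5514055510$444410415  (last char: '5')
  sorted[18] = 55510$44441041555140  (last char: '0')
  sorted[19] = 55514055510$44441041  (last char: '1')
Last column: 0114545414044$555501
Original string S is at sorted index 13

Answer: 0114545414044$555501
13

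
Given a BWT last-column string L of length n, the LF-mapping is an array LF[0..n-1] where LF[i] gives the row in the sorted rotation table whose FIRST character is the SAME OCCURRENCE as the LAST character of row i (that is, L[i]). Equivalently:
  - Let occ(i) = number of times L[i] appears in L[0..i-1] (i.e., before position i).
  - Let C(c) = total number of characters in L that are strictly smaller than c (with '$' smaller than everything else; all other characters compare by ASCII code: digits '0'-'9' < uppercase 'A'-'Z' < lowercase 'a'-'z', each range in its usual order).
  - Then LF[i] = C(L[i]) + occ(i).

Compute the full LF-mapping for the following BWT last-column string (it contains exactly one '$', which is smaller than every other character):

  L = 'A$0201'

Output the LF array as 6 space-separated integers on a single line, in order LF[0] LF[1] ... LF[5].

Answer: 5 0 1 4 2 3

Derivation:
Char counts: '$':1, '0':2, '1':1, '2':1, 'A':1
C (first-col start): C('$')=0, C('0')=1, C('1')=3, C('2')=4, C('A')=5
L[0]='A': occ=0, LF[0]=C('A')+0=5+0=5
L[1]='$': occ=0, LF[1]=C('$')+0=0+0=0
L[2]='0': occ=0, LF[2]=C('0')+0=1+0=1
L[3]='2': occ=0, LF[3]=C('2')+0=4+0=4
L[4]='0': occ=1, LF[4]=C('0')+1=1+1=2
L[5]='1': occ=0, LF[5]=C('1')+0=3+0=3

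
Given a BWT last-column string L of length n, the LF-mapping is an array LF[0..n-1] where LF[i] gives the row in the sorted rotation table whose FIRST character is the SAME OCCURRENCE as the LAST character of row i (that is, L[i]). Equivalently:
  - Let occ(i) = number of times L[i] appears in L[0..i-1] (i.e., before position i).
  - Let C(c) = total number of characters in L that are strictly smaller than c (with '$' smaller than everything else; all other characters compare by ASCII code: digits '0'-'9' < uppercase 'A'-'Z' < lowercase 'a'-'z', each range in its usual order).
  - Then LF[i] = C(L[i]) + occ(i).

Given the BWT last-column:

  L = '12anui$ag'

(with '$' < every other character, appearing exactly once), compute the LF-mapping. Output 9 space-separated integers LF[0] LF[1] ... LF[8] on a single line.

Char counts: '$':1, '1':1, '2':1, 'a':2, 'g':1, 'i':1, 'n':1, 'u':1
C (first-col start): C('$')=0, C('1')=1, C('2')=2, C('a')=3, C('g')=5, C('i')=6, C('n')=7, C('u')=8
L[0]='1': occ=0, LF[0]=C('1')+0=1+0=1
L[1]='2': occ=0, LF[1]=C('2')+0=2+0=2
L[2]='a': occ=0, LF[2]=C('a')+0=3+0=3
L[3]='n': occ=0, LF[3]=C('n')+0=7+0=7
L[4]='u': occ=0, LF[4]=C('u')+0=8+0=8
L[5]='i': occ=0, LF[5]=C('i')+0=6+0=6
L[6]='$': occ=0, LF[6]=C('$')+0=0+0=0
L[7]='a': occ=1, LF[7]=C('a')+1=3+1=4
L[8]='g': occ=0, LF[8]=C('g')+0=5+0=5

Answer: 1 2 3 7 8 6 0 4 5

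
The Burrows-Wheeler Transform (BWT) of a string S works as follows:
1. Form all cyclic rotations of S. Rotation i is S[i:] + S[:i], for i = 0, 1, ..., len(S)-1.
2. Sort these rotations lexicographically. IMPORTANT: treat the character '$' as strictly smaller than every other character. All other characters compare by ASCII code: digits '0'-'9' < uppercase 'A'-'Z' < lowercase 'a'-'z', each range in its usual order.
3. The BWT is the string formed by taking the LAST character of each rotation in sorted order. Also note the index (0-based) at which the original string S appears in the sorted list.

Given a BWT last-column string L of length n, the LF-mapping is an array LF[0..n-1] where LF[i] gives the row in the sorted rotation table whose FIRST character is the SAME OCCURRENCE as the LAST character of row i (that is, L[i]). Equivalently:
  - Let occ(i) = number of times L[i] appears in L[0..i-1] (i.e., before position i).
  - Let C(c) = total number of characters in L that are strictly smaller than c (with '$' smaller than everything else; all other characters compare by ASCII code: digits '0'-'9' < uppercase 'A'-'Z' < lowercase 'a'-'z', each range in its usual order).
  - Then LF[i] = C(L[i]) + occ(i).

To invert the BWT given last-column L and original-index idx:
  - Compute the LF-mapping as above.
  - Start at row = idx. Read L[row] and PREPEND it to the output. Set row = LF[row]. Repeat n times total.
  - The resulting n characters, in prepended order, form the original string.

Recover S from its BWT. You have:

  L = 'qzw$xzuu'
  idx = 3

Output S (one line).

LF mapping: 1 6 4 0 5 7 2 3
Walk LF starting at row 3, prepending L[row]:
  step 1: row=3, L[3]='$', prepend. Next row=LF[3]=0
  step 2: row=0, L[0]='q', prepend. Next row=LF[0]=1
  step 3: row=1, L[1]='z', prepend. Next row=LF[1]=6
  step 4: row=6, L[6]='u', prepend. Next row=LF[6]=2
  step 5: row=2, L[2]='w', prepend. Next row=LF[2]=4
  step 6: row=4, L[4]='x', prepend. Next row=LF[4]=5
  step 7: row=5, L[5]='z', prepend. Next row=LF[5]=7
  step 8: row=7, L[7]='u', prepend. Next row=LF[7]=3
Reversed output: uzxwuzq$

Answer: uzxwuzq$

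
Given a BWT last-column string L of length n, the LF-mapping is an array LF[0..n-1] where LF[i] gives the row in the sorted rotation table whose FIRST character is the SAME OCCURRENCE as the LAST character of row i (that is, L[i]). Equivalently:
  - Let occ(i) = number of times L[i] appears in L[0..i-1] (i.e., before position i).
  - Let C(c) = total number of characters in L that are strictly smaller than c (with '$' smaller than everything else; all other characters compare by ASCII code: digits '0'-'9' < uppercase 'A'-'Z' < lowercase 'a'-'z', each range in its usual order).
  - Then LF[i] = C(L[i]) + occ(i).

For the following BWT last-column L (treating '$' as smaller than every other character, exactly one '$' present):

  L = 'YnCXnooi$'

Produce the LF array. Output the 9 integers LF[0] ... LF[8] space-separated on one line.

Answer: 3 5 1 2 6 7 8 4 0

Derivation:
Char counts: '$':1, 'C':1, 'X':1, 'Y':1, 'i':1, 'n':2, 'o':2
C (first-col start): C('$')=0, C('C')=1, C('X')=2, C('Y')=3, C('i')=4, C('n')=5, C('o')=7
L[0]='Y': occ=0, LF[0]=C('Y')+0=3+0=3
L[1]='n': occ=0, LF[1]=C('n')+0=5+0=5
L[2]='C': occ=0, LF[2]=C('C')+0=1+0=1
L[3]='X': occ=0, LF[3]=C('X')+0=2+0=2
L[4]='n': occ=1, LF[4]=C('n')+1=5+1=6
L[5]='o': occ=0, LF[5]=C('o')+0=7+0=7
L[6]='o': occ=1, LF[6]=C('o')+1=7+1=8
L[7]='i': occ=0, LF[7]=C('i')+0=4+0=4
L[8]='$': occ=0, LF[8]=C('$')+0=0+0=0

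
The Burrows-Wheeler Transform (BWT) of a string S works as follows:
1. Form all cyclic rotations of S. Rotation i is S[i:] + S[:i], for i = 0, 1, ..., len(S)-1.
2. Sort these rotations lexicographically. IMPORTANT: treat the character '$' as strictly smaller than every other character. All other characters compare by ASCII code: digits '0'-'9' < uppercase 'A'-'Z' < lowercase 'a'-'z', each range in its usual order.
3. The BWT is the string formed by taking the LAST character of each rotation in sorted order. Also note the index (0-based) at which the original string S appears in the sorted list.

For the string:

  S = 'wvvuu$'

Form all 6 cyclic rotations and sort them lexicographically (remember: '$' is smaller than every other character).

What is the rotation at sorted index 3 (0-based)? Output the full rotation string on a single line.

Answer: vuu$wv

Derivation:
All 6 rotations (rotation i = S[i:]+S[:i]):
  rot[0] = wvvuu$
  rot[1] = vvuu$w
  rot[2] = vuu$wv
  rot[3] = uu$wvv
  rot[4] = u$wvvu
  rot[5] = $wvvuu
Sorted (with $ < everything):
  sorted[0] = $wvvuu
  sorted[1] = u$wvvu
  sorted[2] = uu$wvv
  sorted[3] = vuu$wv
  sorted[4] = vvuu$w
  sorted[5] = wvvuu$
sorted[3] = vuu$wv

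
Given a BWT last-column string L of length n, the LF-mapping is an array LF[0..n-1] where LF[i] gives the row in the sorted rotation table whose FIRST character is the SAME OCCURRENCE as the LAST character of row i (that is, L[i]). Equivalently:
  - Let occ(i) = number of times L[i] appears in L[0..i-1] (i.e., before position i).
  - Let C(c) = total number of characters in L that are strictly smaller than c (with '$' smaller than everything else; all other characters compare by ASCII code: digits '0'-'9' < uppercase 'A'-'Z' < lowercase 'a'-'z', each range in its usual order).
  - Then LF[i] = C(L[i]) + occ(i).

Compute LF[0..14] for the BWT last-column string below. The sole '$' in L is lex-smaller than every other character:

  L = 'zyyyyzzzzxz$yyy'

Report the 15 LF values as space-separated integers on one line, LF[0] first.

Answer: 9 2 3 4 5 10 11 12 13 1 14 0 6 7 8

Derivation:
Char counts: '$':1, 'x':1, 'y':7, 'z':6
C (first-col start): C('$')=0, C('x')=1, C('y')=2, C('z')=9
L[0]='z': occ=0, LF[0]=C('z')+0=9+0=9
L[1]='y': occ=0, LF[1]=C('y')+0=2+0=2
L[2]='y': occ=1, LF[2]=C('y')+1=2+1=3
L[3]='y': occ=2, LF[3]=C('y')+2=2+2=4
L[4]='y': occ=3, LF[4]=C('y')+3=2+3=5
L[5]='z': occ=1, LF[5]=C('z')+1=9+1=10
L[6]='z': occ=2, LF[6]=C('z')+2=9+2=11
L[7]='z': occ=3, LF[7]=C('z')+3=9+3=12
L[8]='z': occ=4, LF[8]=C('z')+4=9+4=13
L[9]='x': occ=0, LF[9]=C('x')+0=1+0=1
L[10]='z': occ=5, LF[10]=C('z')+5=9+5=14
L[11]='$': occ=0, LF[11]=C('$')+0=0+0=0
L[12]='y': occ=4, LF[12]=C('y')+4=2+4=6
L[13]='y': occ=5, LF[13]=C('y')+5=2+5=7
L[14]='y': occ=6, LF[14]=C('y')+6=2+6=8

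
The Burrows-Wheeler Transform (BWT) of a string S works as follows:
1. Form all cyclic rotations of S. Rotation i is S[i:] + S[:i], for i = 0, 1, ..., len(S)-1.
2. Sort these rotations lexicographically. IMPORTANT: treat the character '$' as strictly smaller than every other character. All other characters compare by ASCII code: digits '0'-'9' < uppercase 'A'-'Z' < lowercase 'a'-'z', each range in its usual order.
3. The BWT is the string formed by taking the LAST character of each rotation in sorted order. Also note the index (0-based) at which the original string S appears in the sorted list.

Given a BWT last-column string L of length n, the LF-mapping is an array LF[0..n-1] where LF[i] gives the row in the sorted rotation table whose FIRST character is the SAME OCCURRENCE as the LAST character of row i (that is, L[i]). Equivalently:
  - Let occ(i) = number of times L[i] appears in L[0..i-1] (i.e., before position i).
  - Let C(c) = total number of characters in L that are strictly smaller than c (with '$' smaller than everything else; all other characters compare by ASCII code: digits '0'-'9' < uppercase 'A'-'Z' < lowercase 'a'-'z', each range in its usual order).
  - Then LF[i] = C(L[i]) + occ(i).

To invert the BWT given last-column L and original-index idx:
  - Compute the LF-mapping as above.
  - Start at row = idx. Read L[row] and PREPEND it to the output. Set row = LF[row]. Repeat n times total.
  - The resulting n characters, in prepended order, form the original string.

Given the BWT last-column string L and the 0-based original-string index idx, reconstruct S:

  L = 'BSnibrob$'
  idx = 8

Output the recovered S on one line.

LF mapping: 1 2 6 5 3 8 7 4 0
Walk LF starting at row 8, prepending L[row]:
  step 1: row=8, L[8]='$', prepend. Next row=LF[8]=0
  step 2: row=0, L[0]='B', prepend. Next row=LF[0]=1
  step 3: row=1, L[1]='S', prepend. Next row=LF[1]=2
  step 4: row=2, L[2]='n', prepend. Next row=LF[2]=6
  step 5: row=6, L[6]='o', prepend. Next row=LF[6]=7
  step 6: row=7, L[7]='b', prepend. Next row=LF[7]=4
  step 7: row=4, L[4]='b', prepend. Next row=LF[4]=3
  step 8: row=3, L[3]='i', prepend. Next row=LF[3]=5
  step 9: row=5, L[5]='r', prepend. Next row=LF[5]=8
Reversed output: ribbonSB$

Answer: ribbonSB$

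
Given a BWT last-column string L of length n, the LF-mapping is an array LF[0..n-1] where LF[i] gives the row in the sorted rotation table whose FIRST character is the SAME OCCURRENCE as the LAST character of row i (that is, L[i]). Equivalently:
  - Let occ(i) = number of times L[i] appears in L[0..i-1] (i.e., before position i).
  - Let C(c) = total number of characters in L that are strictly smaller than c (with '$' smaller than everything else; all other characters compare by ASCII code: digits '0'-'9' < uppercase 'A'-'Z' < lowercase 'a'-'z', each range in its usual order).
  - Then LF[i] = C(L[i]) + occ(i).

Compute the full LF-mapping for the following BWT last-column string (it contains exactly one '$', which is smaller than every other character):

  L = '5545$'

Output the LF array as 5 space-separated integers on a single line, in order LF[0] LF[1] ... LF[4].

Answer: 2 3 1 4 0

Derivation:
Char counts: '$':1, '4':1, '5':3
C (first-col start): C('$')=0, C('4')=1, C('5')=2
L[0]='5': occ=0, LF[0]=C('5')+0=2+0=2
L[1]='5': occ=1, LF[1]=C('5')+1=2+1=3
L[2]='4': occ=0, LF[2]=C('4')+0=1+0=1
L[3]='5': occ=2, LF[3]=C('5')+2=2+2=4
L[4]='$': occ=0, LF[4]=C('$')+0=0+0=0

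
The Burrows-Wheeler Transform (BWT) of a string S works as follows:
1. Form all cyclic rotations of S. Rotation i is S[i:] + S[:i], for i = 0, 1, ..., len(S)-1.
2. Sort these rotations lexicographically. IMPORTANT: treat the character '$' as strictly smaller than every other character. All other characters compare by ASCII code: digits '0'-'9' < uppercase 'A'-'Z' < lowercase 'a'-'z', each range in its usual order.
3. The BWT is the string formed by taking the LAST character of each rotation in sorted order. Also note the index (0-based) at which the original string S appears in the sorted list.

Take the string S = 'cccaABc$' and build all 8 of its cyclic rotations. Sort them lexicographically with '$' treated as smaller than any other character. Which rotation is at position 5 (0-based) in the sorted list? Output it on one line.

Answer: caABc$cc

Derivation:
All 8 rotations (rotation i = S[i:]+S[:i]):
  rot[0] = cccaABc$
  rot[1] = ccaABc$c
  rot[2] = caABc$cc
  rot[3] = aABc$ccc
  rot[4] = ABc$ccca
  rot[5] = Bc$cccaA
  rot[6] = c$cccaAB
  rot[7] = $cccaABc
Sorted (with $ < everything):
  sorted[0] = $cccaABc
  sorted[1] = ABc$ccca
  sorted[2] = Bc$cccaA
  sorted[3] = aABc$ccc
  sorted[4] = c$cccaAB
  sorted[5] = caABc$cc
  sorted[6] = ccaABc$c
  sorted[7] = cccaABc$
sorted[5] = caABc$cc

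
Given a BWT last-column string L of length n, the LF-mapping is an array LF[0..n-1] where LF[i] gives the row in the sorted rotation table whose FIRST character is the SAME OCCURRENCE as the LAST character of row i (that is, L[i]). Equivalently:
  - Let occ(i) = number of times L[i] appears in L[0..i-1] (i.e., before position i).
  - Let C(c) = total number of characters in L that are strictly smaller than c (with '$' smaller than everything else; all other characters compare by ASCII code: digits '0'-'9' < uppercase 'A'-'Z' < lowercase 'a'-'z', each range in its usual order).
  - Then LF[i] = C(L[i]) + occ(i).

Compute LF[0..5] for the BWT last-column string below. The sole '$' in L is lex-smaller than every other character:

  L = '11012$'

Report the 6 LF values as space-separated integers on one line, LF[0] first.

Char counts: '$':1, '0':1, '1':3, '2':1
C (first-col start): C('$')=0, C('0')=1, C('1')=2, C('2')=5
L[0]='1': occ=0, LF[0]=C('1')+0=2+0=2
L[1]='1': occ=1, LF[1]=C('1')+1=2+1=3
L[2]='0': occ=0, LF[2]=C('0')+0=1+0=1
L[3]='1': occ=2, LF[3]=C('1')+2=2+2=4
L[4]='2': occ=0, LF[4]=C('2')+0=5+0=5
L[5]='$': occ=0, LF[5]=C('$')+0=0+0=0

Answer: 2 3 1 4 5 0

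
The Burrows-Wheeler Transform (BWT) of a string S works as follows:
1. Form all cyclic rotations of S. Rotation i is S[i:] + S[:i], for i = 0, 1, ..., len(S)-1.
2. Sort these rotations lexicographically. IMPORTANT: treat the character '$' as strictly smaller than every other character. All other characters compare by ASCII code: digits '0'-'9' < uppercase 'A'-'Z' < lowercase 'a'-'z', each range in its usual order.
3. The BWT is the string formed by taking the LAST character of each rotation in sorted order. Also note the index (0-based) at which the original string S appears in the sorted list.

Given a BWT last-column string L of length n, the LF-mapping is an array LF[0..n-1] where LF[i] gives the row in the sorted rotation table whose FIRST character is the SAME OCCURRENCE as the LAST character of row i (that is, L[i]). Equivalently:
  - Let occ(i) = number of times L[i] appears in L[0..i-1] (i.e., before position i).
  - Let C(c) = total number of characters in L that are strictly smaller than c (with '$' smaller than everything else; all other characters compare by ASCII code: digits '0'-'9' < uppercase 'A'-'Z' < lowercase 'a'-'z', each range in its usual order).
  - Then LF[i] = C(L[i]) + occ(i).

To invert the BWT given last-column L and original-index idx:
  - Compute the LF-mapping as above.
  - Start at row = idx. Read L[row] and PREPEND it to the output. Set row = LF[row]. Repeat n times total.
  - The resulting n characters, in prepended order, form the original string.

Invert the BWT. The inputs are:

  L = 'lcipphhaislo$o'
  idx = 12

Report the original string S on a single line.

Answer: philosophical$

Derivation:
LF mapping: 7 2 5 11 12 3 4 1 6 13 8 9 0 10
Walk LF starting at row 12, prepending L[row]:
  step 1: row=12, L[12]='$', prepend. Next row=LF[12]=0
  step 2: row=0, L[0]='l', prepend. Next row=LF[0]=7
  step 3: row=7, L[7]='a', prepend. Next row=LF[7]=1
  step 4: row=1, L[1]='c', prepend. Next row=LF[1]=2
  step 5: row=2, L[2]='i', prepend. Next row=LF[2]=5
  step 6: row=5, L[5]='h', prepend. Next row=LF[5]=3
  step 7: row=3, L[3]='p', prepend. Next row=LF[3]=11
  step 8: row=11, L[11]='o', prepend. Next row=LF[11]=9
  step 9: row=9, L[9]='s', prepend. Next row=LF[9]=13
  step 10: row=13, L[13]='o', prepend. Next row=LF[13]=10
  step 11: row=10, L[10]='l', prepend. Next row=LF[10]=8
  step 12: row=8, L[8]='i', prepend. Next row=LF[8]=6
  step 13: row=6, L[6]='h', prepend. Next row=LF[6]=4
  step 14: row=4, L[4]='p', prepend. Next row=LF[4]=12
Reversed output: philosophical$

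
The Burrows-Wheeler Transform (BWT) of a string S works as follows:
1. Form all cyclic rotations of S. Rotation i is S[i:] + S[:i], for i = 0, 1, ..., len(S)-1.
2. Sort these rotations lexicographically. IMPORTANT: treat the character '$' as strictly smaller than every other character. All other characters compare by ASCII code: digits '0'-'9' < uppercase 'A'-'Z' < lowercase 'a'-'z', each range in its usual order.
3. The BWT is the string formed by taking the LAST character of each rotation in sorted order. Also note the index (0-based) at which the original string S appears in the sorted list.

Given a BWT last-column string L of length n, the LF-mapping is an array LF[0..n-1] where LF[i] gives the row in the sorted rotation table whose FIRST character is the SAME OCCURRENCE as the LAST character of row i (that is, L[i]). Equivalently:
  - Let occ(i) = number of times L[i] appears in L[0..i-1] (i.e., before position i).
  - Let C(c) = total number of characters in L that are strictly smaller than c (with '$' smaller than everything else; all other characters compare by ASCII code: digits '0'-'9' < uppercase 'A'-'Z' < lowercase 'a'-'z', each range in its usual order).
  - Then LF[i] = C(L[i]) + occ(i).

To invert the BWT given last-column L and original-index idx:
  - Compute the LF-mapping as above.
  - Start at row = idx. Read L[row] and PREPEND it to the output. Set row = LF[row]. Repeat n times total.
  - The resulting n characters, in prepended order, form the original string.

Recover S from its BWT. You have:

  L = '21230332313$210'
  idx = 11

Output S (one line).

Answer: 31322033101232$

Derivation:
LF mapping: 6 3 7 10 1 11 12 8 13 4 14 0 9 5 2
Walk LF starting at row 11, prepending L[row]:
  step 1: row=11, L[11]='$', prepend. Next row=LF[11]=0
  step 2: row=0, L[0]='2', prepend. Next row=LF[0]=6
  step 3: row=6, L[6]='3', prepend. Next row=LF[6]=12
  step 4: row=12, L[12]='2', prepend. Next row=LF[12]=9
  step 5: row=9, L[9]='1', prepend. Next row=LF[9]=4
  step 6: row=4, L[4]='0', prepend. Next row=LF[4]=1
  step 7: row=1, L[1]='1', prepend. Next row=LF[1]=3
  step 8: row=3, L[3]='3', prepend. Next row=LF[3]=10
  step 9: row=10, L[10]='3', prepend. Next row=LF[10]=14
  step 10: row=14, L[14]='0', prepend. Next row=LF[14]=2
  step 11: row=2, L[2]='2', prepend. Next row=LF[2]=7
  step 12: row=7, L[7]='2', prepend. Next row=LF[7]=8
  step 13: row=8, L[8]='3', prepend. Next row=LF[8]=13
  step 14: row=13, L[13]='1', prepend. Next row=LF[13]=5
  step 15: row=5, L[5]='3', prepend. Next row=LF[5]=11
Reversed output: 31322033101232$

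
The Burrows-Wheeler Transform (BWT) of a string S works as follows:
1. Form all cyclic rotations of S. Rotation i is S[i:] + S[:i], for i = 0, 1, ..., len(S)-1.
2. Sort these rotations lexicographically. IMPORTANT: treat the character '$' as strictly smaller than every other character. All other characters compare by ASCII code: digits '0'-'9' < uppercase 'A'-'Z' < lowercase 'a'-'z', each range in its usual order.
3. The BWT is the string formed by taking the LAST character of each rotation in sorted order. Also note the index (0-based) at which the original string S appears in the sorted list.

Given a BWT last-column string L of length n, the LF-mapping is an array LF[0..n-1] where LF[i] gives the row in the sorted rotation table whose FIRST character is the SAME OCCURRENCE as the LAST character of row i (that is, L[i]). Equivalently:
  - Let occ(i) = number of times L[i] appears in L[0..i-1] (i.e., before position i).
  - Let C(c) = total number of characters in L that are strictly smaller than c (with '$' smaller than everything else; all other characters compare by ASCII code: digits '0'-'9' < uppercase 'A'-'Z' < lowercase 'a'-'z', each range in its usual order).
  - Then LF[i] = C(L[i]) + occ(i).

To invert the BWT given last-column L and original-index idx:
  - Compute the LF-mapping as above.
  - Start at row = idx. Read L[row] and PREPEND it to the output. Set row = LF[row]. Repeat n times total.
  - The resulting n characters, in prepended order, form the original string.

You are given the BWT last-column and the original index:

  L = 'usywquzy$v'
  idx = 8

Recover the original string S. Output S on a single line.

Answer: yysquvzwu$

Derivation:
LF mapping: 3 2 7 6 1 4 9 8 0 5
Walk LF starting at row 8, prepending L[row]:
  step 1: row=8, L[8]='$', prepend. Next row=LF[8]=0
  step 2: row=0, L[0]='u', prepend. Next row=LF[0]=3
  step 3: row=3, L[3]='w', prepend. Next row=LF[3]=6
  step 4: row=6, L[6]='z', prepend. Next row=LF[6]=9
  step 5: row=9, L[9]='v', prepend. Next row=LF[9]=5
  step 6: row=5, L[5]='u', prepend. Next row=LF[5]=4
  step 7: row=4, L[4]='q', prepend. Next row=LF[4]=1
  step 8: row=1, L[1]='s', prepend. Next row=LF[1]=2
  step 9: row=2, L[2]='y', prepend. Next row=LF[2]=7
  step 10: row=7, L[7]='y', prepend. Next row=LF[7]=8
Reversed output: yysquvzwu$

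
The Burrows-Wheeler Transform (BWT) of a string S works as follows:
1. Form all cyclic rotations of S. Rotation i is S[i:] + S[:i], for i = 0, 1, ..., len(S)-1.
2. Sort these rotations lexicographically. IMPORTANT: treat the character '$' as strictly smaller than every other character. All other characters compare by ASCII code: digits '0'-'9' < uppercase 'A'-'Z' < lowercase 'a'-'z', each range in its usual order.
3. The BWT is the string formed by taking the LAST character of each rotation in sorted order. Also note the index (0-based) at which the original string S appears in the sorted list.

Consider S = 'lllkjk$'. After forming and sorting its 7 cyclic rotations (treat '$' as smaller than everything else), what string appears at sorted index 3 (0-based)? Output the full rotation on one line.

All 7 rotations (rotation i = S[i:]+S[:i]):
  rot[0] = lllkjk$
  rot[1] = llkjk$l
  rot[2] = lkjk$ll
  rot[3] = kjk$lll
  rot[4] = jk$lllk
  rot[5] = k$lllkj
  rot[6] = $lllkjk
Sorted (with $ < everything):
  sorted[0] = $lllkjk
  sorted[1] = jk$lllk
  sorted[2] = k$lllkj
  sorted[3] = kjk$lll
  sorted[4] = lkjk$ll
  sorted[5] = llkjk$l
  sorted[6] = lllkjk$
sorted[3] = kjk$lll

Answer: kjk$lll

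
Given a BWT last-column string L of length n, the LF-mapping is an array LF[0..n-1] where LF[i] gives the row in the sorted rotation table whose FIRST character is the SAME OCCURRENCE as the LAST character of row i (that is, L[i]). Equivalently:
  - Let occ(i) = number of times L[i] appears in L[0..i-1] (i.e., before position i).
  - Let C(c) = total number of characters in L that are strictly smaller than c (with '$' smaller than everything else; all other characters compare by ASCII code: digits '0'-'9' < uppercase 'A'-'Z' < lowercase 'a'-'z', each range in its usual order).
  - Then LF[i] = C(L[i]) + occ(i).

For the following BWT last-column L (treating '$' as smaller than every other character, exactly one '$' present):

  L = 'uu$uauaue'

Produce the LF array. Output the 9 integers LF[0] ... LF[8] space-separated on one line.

Char counts: '$':1, 'a':2, 'e':1, 'u':5
C (first-col start): C('$')=0, C('a')=1, C('e')=3, C('u')=4
L[0]='u': occ=0, LF[0]=C('u')+0=4+0=4
L[1]='u': occ=1, LF[1]=C('u')+1=4+1=5
L[2]='$': occ=0, LF[2]=C('$')+0=0+0=0
L[3]='u': occ=2, LF[3]=C('u')+2=4+2=6
L[4]='a': occ=0, LF[4]=C('a')+0=1+0=1
L[5]='u': occ=3, LF[5]=C('u')+3=4+3=7
L[6]='a': occ=1, LF[6]=C('a')+1=1+1=2
L[7]='u': occ=4, LF[7]=C('u')+4=4+4=8
L[8]='e': occ=0, LF[8]=C('e')+0=3+0=3

Answer: 4 5 0 6 1 7 2 8 3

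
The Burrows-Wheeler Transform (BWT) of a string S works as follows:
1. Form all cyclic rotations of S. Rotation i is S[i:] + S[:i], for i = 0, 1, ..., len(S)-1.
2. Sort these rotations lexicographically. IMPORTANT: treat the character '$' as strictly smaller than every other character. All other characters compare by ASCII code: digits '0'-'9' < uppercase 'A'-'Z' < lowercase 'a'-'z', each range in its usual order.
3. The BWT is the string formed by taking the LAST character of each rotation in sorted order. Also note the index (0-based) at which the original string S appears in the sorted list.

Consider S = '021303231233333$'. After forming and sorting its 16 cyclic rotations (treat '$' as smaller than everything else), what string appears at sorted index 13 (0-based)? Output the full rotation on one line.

All 16 rotations (rotation i = S[i:]+S[:i]):
  rot[0] = 021303231233333$
  rot[1] = 21303231233333$0
  rot[2] = 1303231233333$02
  rot[3] = 303231233333$021
  rot[4] = 03231233333$0213
  rot[5] = 3231233333$02130
  rot[6] = 231233333$021303
  rot[7] = 31233333$0213032
  rot[8] = 1233333$02130323
  rot[9] = 233333$021303231
  rot[10] = 33333$0213032312
  rot[11] = 3333$02130323123
  rot[12] = 333$021303231233
  rot[13] = 33$0213032312333
  rot[14] = 3$02130323123333
  rot[15] = $021303231233333
Sorted (with $ < everything):
  sorted[0] = $021303231233333
  sorted[1] = 021303231233333$
  sorted[2] = 03231233333$0213
  sorted[3] = 1233333$02130323
  sorted[4] = 1303231233333$02
  sorted[5] = 21303231233333$0
  sorted[6] = 231233333$021303
  sorted[7] = 233333$021303231
  sorted[8] = 3$02130323123333
  sorted[9] = 303231233333$021
  sorted[10] = 31233333$0213032
  sorted[11] = 3231233333$02130
  sorted[12] = 33$0213032312333
  sorted[13] = 333$021303231233
  sorted[14] = 3333$02130323123
  sorted[15] = 33333$0213032312
sorted[13] = 333$021303231233

Answer: 333$021303231233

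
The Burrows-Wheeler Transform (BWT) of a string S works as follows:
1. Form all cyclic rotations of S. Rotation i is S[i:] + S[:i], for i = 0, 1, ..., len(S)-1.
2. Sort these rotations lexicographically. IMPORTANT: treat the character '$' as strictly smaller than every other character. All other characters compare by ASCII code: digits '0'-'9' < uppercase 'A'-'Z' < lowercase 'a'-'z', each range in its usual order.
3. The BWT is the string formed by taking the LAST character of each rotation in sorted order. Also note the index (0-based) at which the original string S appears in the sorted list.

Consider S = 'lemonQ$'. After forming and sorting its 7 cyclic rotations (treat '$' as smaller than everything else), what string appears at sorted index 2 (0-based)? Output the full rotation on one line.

Answer: emonQ$l

Derivation:
All 7 rotations (rotation i = S[i:]+S[:i]):
  rot[0] = lemonQ$
  rot[1] = emonQ$l
  rot[2] = monQ$le
  rot[3] = onQ$lem
  rot[4] = nQ$lemo
  rot[5] = Q$lemon
  rot[6] = $lemonQ
Sorted (with $ < everything):
  sorted[0] = $lemonQ
  sorted[1] = Q$lemon
  sorted[2] = emonQ$l
  sorted[3] = lemonQ$
  sorted[4] = monQ$le
  sorted[5] = nQ$lemo
  sorted[6] = onQ$lem
sorted[2] = emonQ$l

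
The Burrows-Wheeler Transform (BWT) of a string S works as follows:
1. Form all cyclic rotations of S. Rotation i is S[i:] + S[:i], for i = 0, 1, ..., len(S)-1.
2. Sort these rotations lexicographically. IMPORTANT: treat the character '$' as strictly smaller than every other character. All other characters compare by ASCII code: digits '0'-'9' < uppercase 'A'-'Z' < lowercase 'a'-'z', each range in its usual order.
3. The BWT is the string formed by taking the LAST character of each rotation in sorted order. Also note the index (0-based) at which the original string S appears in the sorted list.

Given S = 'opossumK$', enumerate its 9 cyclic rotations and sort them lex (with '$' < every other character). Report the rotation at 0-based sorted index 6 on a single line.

All 9 rotations (rotation i = S[i:]+S[:i]):
  rot[0] = opossumK$
  rot[1] = possumK$o
  rot[2] = ossumK$op
  rot[3] = ssumK$opo
  rot[4] = sumK$opos
  rot[5] = umK$oposs
  rot[6] = mK$opossu
  rot[7] = K$opossum
  rot[8] = $opossumK
Sorted (with $ < everything):
  sorted[0] = $opossumK
  sorted[1] = K$opossum
  sorted[2] = mK$opossu
  sorted[3] = opossumK$
  sorted[4] = ossumK$op
  sorted[5] = possumK$o
  sorted[6] = ssumK$opo
  sorted[7] = sumK$opos
  sorted[8] = umK$oposs
sorted[6] = ssumK$opo

Answer: ssumK$opo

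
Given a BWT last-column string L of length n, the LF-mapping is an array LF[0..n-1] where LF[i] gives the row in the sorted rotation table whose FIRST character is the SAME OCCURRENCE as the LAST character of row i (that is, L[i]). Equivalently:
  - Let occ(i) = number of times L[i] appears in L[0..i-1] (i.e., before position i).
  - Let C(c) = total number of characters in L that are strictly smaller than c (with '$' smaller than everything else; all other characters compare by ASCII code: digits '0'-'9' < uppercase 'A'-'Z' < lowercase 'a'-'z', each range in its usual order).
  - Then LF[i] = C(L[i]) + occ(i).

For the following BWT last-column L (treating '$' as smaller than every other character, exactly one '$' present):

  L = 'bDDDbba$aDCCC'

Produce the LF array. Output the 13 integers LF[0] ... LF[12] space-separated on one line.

Char counts: '$':1, 'C':3, 'D':4, 'a':2, 'b':3
C (first-col start): C('$')=0, C('C')=1, C('D')=4, C('a')=8, C('b')=10
L[0]='b': occ=0, LF[0]=C('b')+0=10+0=10
L[1]='D': occ=0, LF[1]=C('D')+0=4+0=4
L[2]='D': occ=1, LF[2]=C('D')+1=4+1=5
L[3]='D': occ=2, LF[3]=C('D')+2=4+2=6
L[4]='b': occ=1, LF[4]=C('b')+1=10+1=11
L[5]='b': occ=2, LF[5]=C('b')+2=10+2=12
L[6]='a': occ=0, LF[6]=C('a')+0=8+0=8
L[7]='$': occ=0, LF[7]=C('$')+0=0+0=0
L[8]='a': occ=1, LF[8]=C('a')+1=8+1=9
L[9]='D': occ=3, LF[9]=C('D')+3=4+3=7
L[10]='C': occ=0, LF[10]=C('C')+0=1+0=1
L[11]='C': occ=1, LF[11]=C('C')+1=1+1=2
L[12]='C': occ=2, LF[12]=C('C')+2=1+2=3

Answer: 10 4 5 6 11 12 8 0 9 7 1 2 3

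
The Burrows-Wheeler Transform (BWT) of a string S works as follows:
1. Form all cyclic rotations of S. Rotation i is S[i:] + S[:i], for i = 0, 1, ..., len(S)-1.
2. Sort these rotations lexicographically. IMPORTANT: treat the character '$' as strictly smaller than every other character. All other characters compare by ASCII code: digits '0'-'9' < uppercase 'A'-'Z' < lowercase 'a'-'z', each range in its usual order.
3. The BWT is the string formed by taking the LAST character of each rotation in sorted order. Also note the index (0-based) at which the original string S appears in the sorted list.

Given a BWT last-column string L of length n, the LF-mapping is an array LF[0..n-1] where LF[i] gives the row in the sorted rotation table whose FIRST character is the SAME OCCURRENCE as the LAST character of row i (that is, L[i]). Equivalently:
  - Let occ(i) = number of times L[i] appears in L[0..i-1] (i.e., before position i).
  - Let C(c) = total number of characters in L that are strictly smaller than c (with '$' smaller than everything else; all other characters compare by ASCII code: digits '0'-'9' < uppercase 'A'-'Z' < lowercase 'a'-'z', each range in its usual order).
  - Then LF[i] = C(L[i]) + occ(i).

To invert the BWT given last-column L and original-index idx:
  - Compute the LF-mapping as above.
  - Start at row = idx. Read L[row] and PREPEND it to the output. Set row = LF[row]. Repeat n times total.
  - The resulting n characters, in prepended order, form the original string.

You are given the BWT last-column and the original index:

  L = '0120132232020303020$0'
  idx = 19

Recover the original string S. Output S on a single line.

LF mapping: 1 9 11 2 10 17 12 13 18 14 3 15 4 19 5 20 6 16 7 0 8
Walk LF starting at row 19, prepending L[row]:
  step 1: row=19, L[19]='$', prepend. Next row=LF[19]=0
  step 2: row=0, L[0]='0', prepend. Next row=LF[0]=1
  step 3: row=1, L[1]='1', prepend. Next row=LF[1]=9
  step 4: row=9, L[9]='2', prepend. Next row=LF[9]=14
  step 5: row=14, L[14]='0', prepend. Next row=LF[14]=5
  step 6: row=5, L[5]='3', prepend. Next row=LF[5]=17
  step 7: row=17, L[17]='2', prepend. Next row=LF[17]=16
  step 8: row=16, L[16]='0', prepend. Next row=LF[16]=6
  step 9: row=6, L[6]='2', prepend. Next row=LF[6]=12
  step 10: row=12, L[12]='0', prepend. Next row=LF[12]=4
  step 11: row=4, L[4]='1', prepend. Next row=LF[4]=10
  step 12: row=10, L[10]='0', prepend. Next row=LF[10]=3
  step 13: row=3, L[3]='0', prepend. Next row=LF[3]=2
  step 14: row=2, L[2]='2', prepend. Next row=LF[2]=11
  step 15: row=11, L[11]='2', prepend. Next row=LF[11]=15
  step 16: row=15, L[15]='3', prepend. Next row=LF[15]=20
  step 17: row=20, L[20]='0', prepend. Next row=LF[20]=8
  step 18: row=8, L[8]='3', prepend. Next row=LF[8]=18
  step 19: row=18, L[18]='0', prepend. Next row=LF[18]=7
  step 20: row=7, L[7]='2', prepend. Next row=LF[7]=13
  step 21: row=13, L[13]='3', prepend. Next row=LF[13]=19
Reversed output: 32030322001020230210$

Answer: 32030322001020230210$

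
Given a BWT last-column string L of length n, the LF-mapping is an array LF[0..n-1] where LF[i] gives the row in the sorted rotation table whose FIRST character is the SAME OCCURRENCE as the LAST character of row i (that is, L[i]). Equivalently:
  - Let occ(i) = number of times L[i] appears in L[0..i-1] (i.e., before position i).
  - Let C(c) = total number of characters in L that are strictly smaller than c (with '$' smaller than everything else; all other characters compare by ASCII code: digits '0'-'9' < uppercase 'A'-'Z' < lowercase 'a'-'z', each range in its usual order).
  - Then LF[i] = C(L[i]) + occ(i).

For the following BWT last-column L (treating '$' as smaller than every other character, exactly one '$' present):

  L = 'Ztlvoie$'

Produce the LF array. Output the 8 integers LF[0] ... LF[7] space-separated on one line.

Char counts: '$':1, 'Z':1, 'e':1, 'i':1, 'l':1, 'o':1, 't':1, 'v':1
C (first-col start): C('$')=0, C('Z')=1, C('e')=2, C('i')=3, C('l')=4, C('o')=5, C('t')=6, C('v')=7
L[0]='Z': occ=0, LF[0]=C('Z')+0=1+0=1
L[1]='t': occ=0, LF[1]=C('t')+0=6+0=6
L[2]='l': occ=0, LF[2]=C('l')+0=4+0=4
L[3]='v': occ=0, LF[3]=C('v')+0=7+0=7
L[4]='o': occ=0, LF[4]=C('o')+0=5+0=5
L[5]='i': occ=0, LF[5]=C('i')+0=3+0=3
L[6]='e': occ=0, LF[6]=C('e')+0=2+0=2
L[7]='$': occ=0, LF[7]=C('$')+0=0+0=0

Answer: 1 6 4 7 5 3 2 0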